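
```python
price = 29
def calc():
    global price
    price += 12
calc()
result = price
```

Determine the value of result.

Step 1: price = 29 globally.
Step 2: calc() modifies global price: price += 12 = 41.
Step 3: result = 41

The answer is 41.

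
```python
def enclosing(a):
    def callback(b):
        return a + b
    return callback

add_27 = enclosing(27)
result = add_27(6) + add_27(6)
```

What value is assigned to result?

Step 1: add_27 captures a = 27.
Step 2: add_27(6) = 27 + 6 = 33, called twice.
Step 3: result = 33 + 33 = 66

The answer is 66.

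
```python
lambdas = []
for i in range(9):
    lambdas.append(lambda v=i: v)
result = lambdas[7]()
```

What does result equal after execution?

Step 1: Default argument v=i captures i's value at each iteration.
Step 2: lambdas[7] captured v = 7 when i was 7.
Step 3: result = 7

The answer is 7.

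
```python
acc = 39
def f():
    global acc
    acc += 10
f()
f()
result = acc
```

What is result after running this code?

Step 1: acc = 39.
Step 2: First f(): acc = 39 + 10 = 49.
Step 3: Second f(): acc = 49 + 10 = 59. result = 59

The answer is 59.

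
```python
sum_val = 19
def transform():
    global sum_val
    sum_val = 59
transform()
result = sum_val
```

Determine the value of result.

Step 1: sum_val = 19 globally.
Step 2: transform() declares global sum_val and sets it to 59.
Step 3: After transform(), global sum_val = 59. result = 59

The answer is 59.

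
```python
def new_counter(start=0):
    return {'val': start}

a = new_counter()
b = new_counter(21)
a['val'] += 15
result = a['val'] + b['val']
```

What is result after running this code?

Step 1: new_counter() returns a new dict each call (immutable default 0).
Step 2: a = {'val': 0}, b = {'val': 21}.
Step 3: a['val'] += 15 = 15. result = 15 + 21 = 36

The answer is 36.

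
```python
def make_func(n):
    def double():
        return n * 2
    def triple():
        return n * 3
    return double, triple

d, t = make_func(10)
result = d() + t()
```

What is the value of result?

Step 1: Both closures capture the same n = 10.
Step 2: d() = 10 * 2 = 20, t() = 10 * 3 = 30.
Step 3: result = 20 + 30 = 50

The answer is 50.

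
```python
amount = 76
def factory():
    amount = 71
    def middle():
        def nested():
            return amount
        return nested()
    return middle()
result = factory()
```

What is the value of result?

Step 1: factory() defines amount = 71. middle() and nested() have no local amount.
Step 2: nested() checks local (none), enclosing middle() (none), enclosing factory() and finds amount = 71.
Step 3: result = 71

The answer is 71.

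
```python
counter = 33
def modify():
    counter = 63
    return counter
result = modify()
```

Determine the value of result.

Step 1: Global counter = 33.
Step 2: modify() creates local counter = 63, shadowing the global.
Step 3: Returns local counter = 63. result = 63

The answer is 63.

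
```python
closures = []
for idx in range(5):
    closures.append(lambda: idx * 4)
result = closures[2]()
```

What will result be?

Step 1: All lambdas reference the same variable idx (late binding).
Step 2: After the loop, idx = 4. Every lambda returns idx * 4.
Step 3: closures[2]() = 4 * 4 = 16

The answer is 16.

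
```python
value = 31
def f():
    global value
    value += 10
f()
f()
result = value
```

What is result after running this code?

Step 1: value = 31.
Step 2: First f(): value = 31 + 10 = 41.
Step 3: Second f(): value = 41 + 10 = 51. result = 51

The answer is 51.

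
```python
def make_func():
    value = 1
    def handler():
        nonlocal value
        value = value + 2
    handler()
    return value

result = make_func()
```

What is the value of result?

Step 1: make_func() sets value = 1.
Step 2: handler() uses nonlocal to modify value in make_func's scope: value = 1 + 2 = 3.
Step 3: make_func() returns the modified value = 3

The answer is 3.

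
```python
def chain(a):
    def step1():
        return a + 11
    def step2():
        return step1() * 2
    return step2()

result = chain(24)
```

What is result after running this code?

Step 1: chain(24) captures a = 24.
Step 2: step2() calls step1() which returns 24 + 11 = 35.
Step 3: step2() returns 35 * 2 = 70

The answer is 70.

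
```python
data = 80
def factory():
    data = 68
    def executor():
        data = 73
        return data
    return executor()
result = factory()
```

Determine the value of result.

Step 1: Three scopes define data: global (80), factory (68), executor (73).
Step 2: executor() has its own local data = 73, which shadows both enclosing and global.
Step 3: result = 73 (local wins in LEGB)

The answer is 73.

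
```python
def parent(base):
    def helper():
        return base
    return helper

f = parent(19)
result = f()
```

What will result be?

Step 1: parent(19) creates closure capturing base = 19.
Step 2: f() returns the captured base = 19.
Step 3: result = 19

The answer is 19.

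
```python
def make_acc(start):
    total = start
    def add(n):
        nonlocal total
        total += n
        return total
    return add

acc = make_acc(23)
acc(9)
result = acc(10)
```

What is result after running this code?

Step 1: make_acc(23) creates closure with total = 23.
Step 2: First acc(9): total = 23 + 9 = 32.
Step 3: Second acc(10): total = 32 + 10 = 42. result = 42

The answer is 42.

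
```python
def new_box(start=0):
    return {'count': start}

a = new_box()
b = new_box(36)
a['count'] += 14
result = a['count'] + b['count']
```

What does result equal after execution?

Step 1: new_box() returns a new dict each call (immutable default 0).
Step 2: a = {'count': 0}, b = {'count': 36}.
Step 3: a['count'] += 14 = 14. result = 14 + 36 = 50

The answer is 50.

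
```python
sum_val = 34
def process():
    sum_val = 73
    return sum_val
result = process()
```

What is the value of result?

Step 1: Global sum_val = 34.
Step 2: process() creates local sum_val = 73, shadowing the global.
Step 3: Returns local sum_val = 73. result = 73

The answer is 73.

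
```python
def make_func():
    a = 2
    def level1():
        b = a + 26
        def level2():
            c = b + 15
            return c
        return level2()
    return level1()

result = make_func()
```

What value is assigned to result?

Step 1: a = 2. b = a + 26 = 28.
Step 2: c = b + 15 = 28 + 15 = 43.
Step 3: result = 43

The answer is 43.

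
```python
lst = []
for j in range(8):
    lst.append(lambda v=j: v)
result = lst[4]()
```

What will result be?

Step 1: Default argument v=j captures j's value at each iteration.
Step 2: lst[4] captured v = 4 when j was 4.
Step 3: result = 4

The answer is 4.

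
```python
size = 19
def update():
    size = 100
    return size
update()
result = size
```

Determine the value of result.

Step 1: Global size = 19.
Step 2: update() creates local size = 100 (shadow, not modification).
Step 3: After update() returns, global size is unchanged. result = 19

The answer is 19.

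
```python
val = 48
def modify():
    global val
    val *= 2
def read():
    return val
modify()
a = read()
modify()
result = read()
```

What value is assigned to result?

Step 1: val = 48.
Step 2: First modify(): val = 48 * 2 = 96.
Step 3: Second modify(): val = 96 * 2 = 192.
Step 4: read() returns 192

The answer is 192.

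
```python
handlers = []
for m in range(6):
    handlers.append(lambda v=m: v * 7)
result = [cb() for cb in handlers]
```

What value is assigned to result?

Step 1: Default arg v=m captures m at each iteration.
Step 2: handlers[k] has v defaulting to k, returns k * 7.
Step 3: result = [0, 7, 14, 21, 28, 35]

The answer is [0, 7, 14, 21, 28, 35].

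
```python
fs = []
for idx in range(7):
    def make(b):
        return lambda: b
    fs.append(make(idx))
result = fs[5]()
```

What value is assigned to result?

Step 1: make(idx) creates a new scope capturing b = idx at call time.
Step 2: fs[5] = make(5), so its lambda captures b = 5.
Step 3: result = 5 (closure factory fixes late binding)

The answer is 5.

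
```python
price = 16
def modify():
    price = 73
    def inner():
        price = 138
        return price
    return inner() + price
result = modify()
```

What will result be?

Step 1: modify() has local price = 73. inner() has local price = 138.
Step 2: inner() returns its local price = 138.
Step 3: modify() returns 138 + its own price (73) = 211

The answer is 211.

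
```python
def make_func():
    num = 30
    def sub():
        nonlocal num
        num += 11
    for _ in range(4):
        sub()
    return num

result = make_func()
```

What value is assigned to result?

Step 1: num = 30.
Step 2: sub() is called 4 times in a loop, each adding 11 via nonlocal.
Step 3: num = 30 + 11 * 4 = 74

The answer is 74.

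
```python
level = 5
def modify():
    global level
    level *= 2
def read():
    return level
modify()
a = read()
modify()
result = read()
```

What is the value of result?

Step 1: level = 5.
Step 2: First modify(): level = 5 * 2 = 10.
Step 3: Second modify(): level = 10 * 2 = 20.
Step 4: read() returns 20

The answer is 20.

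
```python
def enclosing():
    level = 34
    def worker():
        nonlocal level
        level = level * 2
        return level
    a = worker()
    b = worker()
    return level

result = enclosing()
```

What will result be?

Step 1: level starts at 34.
Step 2: First worker(): level = 34 * 2 = 68.
Step 3: Second worker(): level = 68 * 2 = 136.
Step 4: result = 136

The answer is 136.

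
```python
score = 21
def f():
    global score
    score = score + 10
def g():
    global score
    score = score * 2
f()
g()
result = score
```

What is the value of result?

Step 1: score = 21.
Step 2: f() adds 10: score = 21 + 10 = 31.
Step 3: g() doubles: score = 31 * 2 = 62.
Step 4: result = 62

The answer is 62.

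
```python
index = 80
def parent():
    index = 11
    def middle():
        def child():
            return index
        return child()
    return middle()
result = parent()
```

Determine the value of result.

Step 1: parent() defines index = 11. middle() and child() have no local index.
Step 2: child() checks local (none), enclosing middle() (none), enclosing parent() and finds index = 11.
Step 3: result = 11

The answer is 11.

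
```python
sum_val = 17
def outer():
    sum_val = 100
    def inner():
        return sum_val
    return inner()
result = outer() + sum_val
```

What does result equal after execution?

Step 1: Global sum_val = 17. outer() shadows with sum_val = 100.
Step 2: inner() returns enclosing sum_val = 100. outer() = 100.
Step 3: result = 100 + global sum_val (17) = 117

The answer is 117.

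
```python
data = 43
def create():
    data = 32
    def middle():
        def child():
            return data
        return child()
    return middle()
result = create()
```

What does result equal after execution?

Step 1: create() defines data = 32. middle() and child() have no local data.
Step 2: child() checks local (none), enclosing middle() (none), enclosing create() and finds data = 32.
Step 3: result = 32

The answer is 32.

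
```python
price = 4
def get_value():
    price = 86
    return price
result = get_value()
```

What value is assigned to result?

Step 1: Global price = 4.
Step 2: get_value() creates local price = 86, shadowing the global.
Step 3: Returns local price = 86. result = 86

The answer is 86.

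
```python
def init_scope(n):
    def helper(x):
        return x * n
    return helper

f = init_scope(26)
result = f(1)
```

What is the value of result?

Step 1: init_scope(26) creates a closure capturing n = 26.
Step 2: f(1) computes 1 * 26 = 26.
Step 3: result = 26

The answer is 26.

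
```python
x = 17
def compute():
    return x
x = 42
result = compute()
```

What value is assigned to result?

Step 1: x is first set to 17, then reassigned to 42.
Step 2: compute() is called after the reassignment, so it looks up the current global x = 42.
Step 3: result = 42

The answer is 42.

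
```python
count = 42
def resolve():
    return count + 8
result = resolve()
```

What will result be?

Step 1: count = 42 is defined globally.
Step 2: resolve() looks up count from global scope = 42, then computes 42 + 8 = 50.
Step 3: result = 50

The answer is 50.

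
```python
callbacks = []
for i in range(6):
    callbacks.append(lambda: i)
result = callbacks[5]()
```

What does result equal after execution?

Step 1: The loop creates 6 lambdas, all referencing the same variable i.
Step 2: After the loop, i = 5 (final value).
Step 3: callbacks[5]() looks up i at call time and finds 5. This is the late binding gotcha. result = 5

The answer is 5.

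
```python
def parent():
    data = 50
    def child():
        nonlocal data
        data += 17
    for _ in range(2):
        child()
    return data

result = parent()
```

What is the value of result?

Step 1: data = 50.
Step 2: child() is called 2 times in a loop, each adding 17 via nonlocal.
Step 3: data = 50 + 17 * 2 = 84

The answer is 84.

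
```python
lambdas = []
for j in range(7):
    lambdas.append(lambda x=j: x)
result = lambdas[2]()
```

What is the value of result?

Step 1: Default argument x=j captures j's value at each iteration.
Step 2: lambdas[2] captured x = 2 when j was 2.
Step 3: result = 2

The answer is 2.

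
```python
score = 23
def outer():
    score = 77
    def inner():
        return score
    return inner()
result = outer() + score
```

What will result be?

Step 1: Global score = 23. outer() shadows with score = 77.
Step 2: inner() returns enclosing score = 77. outer() = 77.
Step 3: result = 77 + global score (23) = 100

The answer is 100.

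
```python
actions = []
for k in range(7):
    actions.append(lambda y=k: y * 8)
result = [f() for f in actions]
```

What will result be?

Step 1: Default arg y=k captures k at each iteration.
Step 2: actions[k] has y defaulting to k, returns k * 8.
Step 3: result = [0, 8, 16, 24, 32, 40, 48]

The answer is [0, 8, 16, 24, 32, 40, 48].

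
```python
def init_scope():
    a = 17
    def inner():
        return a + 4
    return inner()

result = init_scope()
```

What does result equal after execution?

Step 1: init_scope() defines a = 17.
Step 2: inner() reads a = 17 from enclosing scope, returns 17 + 4 = 21.
Step 3: result = 21

The answer is 21.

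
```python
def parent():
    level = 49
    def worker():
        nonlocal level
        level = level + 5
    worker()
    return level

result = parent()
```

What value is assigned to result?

Step 1: parent() sets level = 49.
Step 2: worker() uses nonlocal to modify level in parent's scope: level = 49 + 5 = 54.
Step 3: parent() returns the modified level = 54

The answer is 54.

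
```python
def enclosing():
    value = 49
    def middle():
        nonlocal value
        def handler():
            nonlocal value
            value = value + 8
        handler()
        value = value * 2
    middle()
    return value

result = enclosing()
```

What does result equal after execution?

Step 1: value = 49.
Step 2: handler() adds 8: value = 49 + 8 = 57.
Step 3: middle() doubles: value = 57 * 2 = 114.
Step 4: result = 114

The answer is 114.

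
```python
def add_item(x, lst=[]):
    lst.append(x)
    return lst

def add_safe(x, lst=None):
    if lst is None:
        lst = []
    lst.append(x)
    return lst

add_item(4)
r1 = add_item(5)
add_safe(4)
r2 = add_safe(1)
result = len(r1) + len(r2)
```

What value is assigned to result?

Step 1: add_item shares mutable default: after 2 calls, lst = [4, 5], len = 2.
Step 2: add_safe creates fresh list each time: r2 = [1], len = 1.
Step 3: result = 2 + 1 = 3

The answer is 3.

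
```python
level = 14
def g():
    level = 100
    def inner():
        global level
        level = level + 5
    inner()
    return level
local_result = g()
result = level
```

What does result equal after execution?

Step 1: Global level = 14. g() creates local level = 100.
Step 2: inner() declares global level and adds 5: global level = 14 + 5 = 19.
Step 3: g() returns its local level = 100 (unaffected by inner).
Step 4: result = global level = 19

The answer is 19.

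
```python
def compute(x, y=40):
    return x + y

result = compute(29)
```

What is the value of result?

Step 1: compute(29) uses default y = 40.
Step 2: Returns 29 + 40 = 69.
Step 3: result = 69

The answer is 69.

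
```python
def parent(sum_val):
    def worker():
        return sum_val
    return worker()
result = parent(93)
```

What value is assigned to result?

Step 1: parent(93) binds parameter sum_val = 93.
Step 2: worker() looks up sum_val in enclosing scope and finds the parameter sum_val = 93.
Step 3: result = 93

The answer is 93.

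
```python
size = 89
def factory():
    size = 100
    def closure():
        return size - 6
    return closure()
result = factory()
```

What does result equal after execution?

Step 1: factory() shadows global size with size = 100.
Step 2: closure() finds size = 100 in enclosing scope, computes 100 - 6 = 94.
Step 3: result = 94

The answer is 94.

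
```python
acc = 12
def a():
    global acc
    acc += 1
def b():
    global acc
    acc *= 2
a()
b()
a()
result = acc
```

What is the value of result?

Step 1: acc = 12.
Step 2: a(): acc = 12 + 1 = 13.
Step 3: b(): acc = 13 * 2 = 26.
Step 4: a(): acc = 26 + 1 = 27

The answer is 27.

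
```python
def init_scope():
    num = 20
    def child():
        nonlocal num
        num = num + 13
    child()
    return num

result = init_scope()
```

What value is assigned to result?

Step 1: init_scope() sets num = 20.
Step 2: child() uses nonlocal to modify num in init_scope's scope: num = 20 + 13 = 33.
Step 3: init_scope() returns the modified num = 33

The answer is 33.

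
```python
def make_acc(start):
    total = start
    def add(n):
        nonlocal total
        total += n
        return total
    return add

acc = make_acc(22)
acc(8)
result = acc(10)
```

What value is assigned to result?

Step 1: make_acc(22) creates closure with total = 22.
Step 2: First acc(8): total = 22 + 8 = 30.
Step 3: Second acc(10): total = 30 + 10 = 40. result = 40

The answer is 40.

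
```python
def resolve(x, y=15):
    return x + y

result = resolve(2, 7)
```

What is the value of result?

Step 1: resolve(2, 7) overrides default y with 7.
Step 2: Returns 2 + 7 = 9.
Step 3: result = 9

The answer is 9.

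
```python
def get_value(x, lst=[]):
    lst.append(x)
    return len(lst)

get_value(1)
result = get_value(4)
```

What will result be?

Step 1: Mutable default list persists between calls.
Step 2: First call: lst = [1], len = 1. Second call: lst = [1, 4], len = 2.
Step 3: result = 2

The answer is 2.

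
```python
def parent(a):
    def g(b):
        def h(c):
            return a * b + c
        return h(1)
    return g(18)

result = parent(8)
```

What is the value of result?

Step 1: a = 8, b = 18, c = 1.
Step 2: h() computes a * b + c = 8 * 18 + 1 = 145.
Step 3: result = 145

The answer is 145.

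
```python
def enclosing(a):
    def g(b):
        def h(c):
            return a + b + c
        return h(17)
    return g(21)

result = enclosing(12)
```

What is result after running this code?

Step 1: a = 12, b = 21, c = 17 across three nested scopes.
Step 2: h() accesses all three via LEGB rule.
Step 3: result = 12 + 21 + 17 = 50

The answer is 50.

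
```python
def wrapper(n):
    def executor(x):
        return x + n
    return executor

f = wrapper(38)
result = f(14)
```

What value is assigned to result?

Step 1: wrapper(38) creates a closure that captures n = 38.
Step 2: f(14) calls the closure with x = 14, returning 14 + 38 = 52.
Step 3: result = 52

The answer is 52.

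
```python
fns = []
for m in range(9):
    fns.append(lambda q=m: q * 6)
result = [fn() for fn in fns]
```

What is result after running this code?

Step 1: Default arg q=m captures m at each iteration.
Step 2: fns[k] has q defaulting to k, returns k * 6.
Step 3: result = [0, 6, 12, 18, 24, 30, 36, 42, 48]

The answer is [0, 6, 12, 18, 24, 30, 36, 42, 48].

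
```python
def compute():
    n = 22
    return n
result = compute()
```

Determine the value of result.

Step 1: compute() defines n = 22 in its local scope.
Step 2: return n finds the local variable n = 22.
Step 3: result = 22

The answer is 22.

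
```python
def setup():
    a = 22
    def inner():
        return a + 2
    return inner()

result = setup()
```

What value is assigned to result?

Step 1: setup() defines a = 22.
Step 2: inner() reads a = 22 from enclosing scope, returns 22 + 2 = 24.
Step 3: result = 24

The answer is 24.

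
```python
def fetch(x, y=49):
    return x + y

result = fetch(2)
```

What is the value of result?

Step 1: fetch(2) uses default y = 49.
Step 2: Returns 2 + 49 = 51.
Step 3: result = 51

The answer is 51.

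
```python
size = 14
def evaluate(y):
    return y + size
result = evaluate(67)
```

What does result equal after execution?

Step 1: size = 14 is defined globally.
Step 2: evaluate(67) uses parameter y = 67 and looks up size from global scope = 14.
Step 3: result = 67 + 14 = 81

The answer is 81.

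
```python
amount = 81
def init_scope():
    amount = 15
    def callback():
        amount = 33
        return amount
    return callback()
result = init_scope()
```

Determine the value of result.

Step 1: Three scopes define amount: global (81), init_scope (15), callback (33).
Step 2: callback() has its own local amount = 33, which shadows both enclosing and global.
Step 3: result = 33 (local wins in LEGB)

The answer is 33.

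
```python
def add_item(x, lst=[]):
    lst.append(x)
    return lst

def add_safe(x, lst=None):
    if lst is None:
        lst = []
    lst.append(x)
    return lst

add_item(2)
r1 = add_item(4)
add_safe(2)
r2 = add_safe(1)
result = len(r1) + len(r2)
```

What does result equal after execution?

Step 1: add_item shares mutable default: after 2 calls, lst = [2, 4], len = 2.
Step 2: add_safe creates fresh list each time: r2 = [1], len = 1.
Step 3: result = 2 + 1 = 3

The answer is 3.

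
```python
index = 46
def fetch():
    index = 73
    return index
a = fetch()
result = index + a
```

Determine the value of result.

Step 1: Global index = 46. fetch() returns local index = 73.
Step 2: a = 73. Global index still = 46.
Step 3: result = 46 + 73 = 119

The answer is 119.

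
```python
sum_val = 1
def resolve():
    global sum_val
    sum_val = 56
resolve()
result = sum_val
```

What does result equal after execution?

Step 1: sum_val = 1 globally.
Step 2: resolve() declares global sum_val and sets it to 56.
Step 3: After resolve(), global sum_val = 56. result = 56

The answer is 56.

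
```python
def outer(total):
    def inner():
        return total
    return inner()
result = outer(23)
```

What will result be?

Step 1: outer(23) binds parameter total = 23.
Step 2: inner() looks up total in enclosing scope and finds the parameter total = 23.
Step 3: result = 23

The answer is 23.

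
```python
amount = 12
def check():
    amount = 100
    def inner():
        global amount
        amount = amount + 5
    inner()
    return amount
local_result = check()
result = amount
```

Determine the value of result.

Step 1: Global amount = 12. check() creates local amount = 100.
Step 2: inner() declares global amount and adds 5: global amount = 12 + 5 = 17.
Step 3: check() returns its local amount = 100 (unaffected by inner).
Step 4: result = global amount = 17

The answer is 17.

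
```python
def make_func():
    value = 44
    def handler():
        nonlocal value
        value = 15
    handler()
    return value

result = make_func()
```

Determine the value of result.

Step 1: make_func() sets value = 44.
Step 2: handler() uses nonlocal to reassign value = 15.
Step 3: result = 15

The answer is 15.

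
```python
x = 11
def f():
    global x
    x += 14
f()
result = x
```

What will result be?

Step 1: x = 11 globally.
Step 2: f() modifies global x: x += 14 = 25.
Step 3: result = 25

The answer is 25.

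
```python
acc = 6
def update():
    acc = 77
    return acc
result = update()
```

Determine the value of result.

Step 1: Global acc = 6.
Step 2: update() creates local acc = 77, shadowing the global.
Step 3: Returns local acc = 77. result = 77

The answer is 77.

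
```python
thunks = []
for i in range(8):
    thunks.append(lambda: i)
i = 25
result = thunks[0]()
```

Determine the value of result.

Step 1: Lambdas capture the variable i by reference, not by value.
Step 2: After the loop, i is reassigned to 25.
Step 3: thunks[0]() looks up the current i = 25. result = 25

The answer is 25.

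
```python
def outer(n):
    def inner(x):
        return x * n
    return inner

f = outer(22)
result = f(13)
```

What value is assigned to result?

Step 1: outer(22) creates a closure capturing n = 22.
Step 2: f(13) computes 13 * 22 = 286.
Step 3: result = 286

The answer is 286.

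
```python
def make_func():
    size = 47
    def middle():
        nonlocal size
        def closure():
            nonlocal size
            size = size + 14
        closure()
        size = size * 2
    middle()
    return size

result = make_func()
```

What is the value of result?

Step 1: size = 47.
Step 2: closure() adds 14: size = 47 + 14 = 61.
Step 3: middle() doubles: size = 61 * 2 = 122.
Step 4: result = 122

The answer is 122.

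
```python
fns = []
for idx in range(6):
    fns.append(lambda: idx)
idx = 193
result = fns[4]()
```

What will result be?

Step 1: Lambdas capture the variable idx by reference, not by value.
Step 2: After the loop, idx is reassigned to 193.
Step 3: fns[4]() looks up the current idx = 193. result = 193

The answer is 193.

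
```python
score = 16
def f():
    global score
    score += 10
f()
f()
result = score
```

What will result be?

Step 1: score = 16.
Step 2: First f(): score = 16 + 10 = 26.
Step 3: Second f(): score = 26 + 10 = 36. result = 36

The answer is 36.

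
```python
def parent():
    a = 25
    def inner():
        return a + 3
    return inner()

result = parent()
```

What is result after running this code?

Step 1: parent() defines a = 25.
Step 2: inner() reads a = 25 from enclosing scope, returns 25 + 3 = 28.
Step 3: result = 28

The answer is 28.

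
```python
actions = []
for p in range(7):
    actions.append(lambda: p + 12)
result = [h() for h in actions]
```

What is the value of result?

Step 1: All lambdas capture p by reference. After the loop, p = 6.
Step 2: Each call returns 6 + 12 = 18.
Step 3: result = [18, 18, 18, 18, 18, 18, 18]

The answer is [18, 18, 18, 18, 18, 18, 18].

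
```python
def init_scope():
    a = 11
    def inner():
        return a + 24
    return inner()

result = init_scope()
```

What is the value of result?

Step 1: init_scope() defines a = 11.
Step 2: inner() reads a = 11 from enclosing scope, returns 11 + 24 = 35.
Step 3: result = 35

The answer is 35.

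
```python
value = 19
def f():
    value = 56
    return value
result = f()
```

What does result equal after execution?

Step 1: Global value = 19.
Step 2: f() creates local value = 56, shadowing the global.
Step 3: Returns local value = 56. result = 56

The answer is 56.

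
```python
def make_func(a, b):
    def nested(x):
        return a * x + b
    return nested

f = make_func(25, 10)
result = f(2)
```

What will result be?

Step 1: make_func(25, 10) captures a = 25, b = 10.
Step 2: f(2) computes 25 * 2 + 10 = 60.
Step 3: result = 60

The answer is 60.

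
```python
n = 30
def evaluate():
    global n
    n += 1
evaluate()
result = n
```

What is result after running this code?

Step 1: n = 30 globally.
Step 2: evaluate() modifies global n: n += 1 = 31.
Step 3: result = 31

The answer is 31.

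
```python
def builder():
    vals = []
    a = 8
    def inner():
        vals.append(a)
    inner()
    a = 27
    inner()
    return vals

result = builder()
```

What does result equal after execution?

Step 1: a = 8. inner() appends current a to vals.
Step 2: First inner(): appends 8. Then a = 27.
Step 3: Second inner(): appends 27 (closure sees updated a). result = [8, 27]

The answer is [8, 27].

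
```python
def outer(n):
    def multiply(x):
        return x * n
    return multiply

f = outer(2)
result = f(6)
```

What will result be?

Step 1: outer(2) returns multiply closure with n = 2.
Step 2: f(6) computes 6 * 2 = 12.
Step 3: result = 12

The answer is 12.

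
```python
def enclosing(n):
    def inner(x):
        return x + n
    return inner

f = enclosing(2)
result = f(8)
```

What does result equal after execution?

Step 1: enclosing(2) creates a closure that captures n = 2.
Step 2: f(8) calls the closure with x = 8, returning 8 + 2 = 10.
Step 3: result = 10

The answer is 10.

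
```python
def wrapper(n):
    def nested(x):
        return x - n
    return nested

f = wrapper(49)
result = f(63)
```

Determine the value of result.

Step 1: wrapper(49) creates a closure capturing n = 49.
Step 2: f(63) computes 63 - 49 = 14.
Step 3: result = 14

The answer is 14.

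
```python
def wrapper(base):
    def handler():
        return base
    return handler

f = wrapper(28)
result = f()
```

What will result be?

Step 1: wrapper(28) creates closure capturing base = 28.
Step 2: f() returns the captured base = 28.
Step 3: result = 28

The answer is 28.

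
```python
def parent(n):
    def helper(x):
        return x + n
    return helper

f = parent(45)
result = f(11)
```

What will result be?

Step 1: parent(45) creates a closure that captures n = 45.
Step 2: f(11) calls the closure with x = 11, returning 11 + 45 = 56.
Step 3: result = 56

The answer is 56.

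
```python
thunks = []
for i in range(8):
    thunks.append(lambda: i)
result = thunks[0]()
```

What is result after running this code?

Step 1: The loop creates 8 lambdas, all referencing the same variable i.
Step 2: After the loop, i = 7 (final value).
Step 3: thunks[0]() looks up i at call time and finds 7. This is the late binding gotcha. result = 7

The answer is 7.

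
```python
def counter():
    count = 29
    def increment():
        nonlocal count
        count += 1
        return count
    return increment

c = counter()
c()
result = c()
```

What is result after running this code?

Step 1: counter() creates closure with count = 29.
Step 2: Each c() call increments count via nonlocal. After 2 calls: 29 + 2 = 31.
Step 3: result = 31

The answer is 31.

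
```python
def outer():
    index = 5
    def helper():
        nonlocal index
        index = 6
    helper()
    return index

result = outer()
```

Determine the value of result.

Step 1: outer() sets index = 5.
Step 2: helper() uses nonlocal to reassign index = 6.
Step 3: result = 6

The answer is 6.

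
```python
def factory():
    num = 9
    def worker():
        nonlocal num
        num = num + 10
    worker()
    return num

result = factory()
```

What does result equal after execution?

Step 1: factory() sets num = 9.
Step 2: worker() uses nonlocal to modify num in factory's scope: num = 9 + 10 = 19.
Step 3: factory() returns the modified num = 19

The answer is 19.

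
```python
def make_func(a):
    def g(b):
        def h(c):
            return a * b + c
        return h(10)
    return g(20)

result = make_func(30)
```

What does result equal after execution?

Step 1: a = 30, b = 20, c = 10.
Step 2: h() computes a * b + c = 30 * 20 + 10 = 610.
Step 3: result = 610

The answer is 610.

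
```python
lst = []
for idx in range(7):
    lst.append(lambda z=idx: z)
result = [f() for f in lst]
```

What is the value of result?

Step 1: Default arg z=idx captures idx at each iteration.
Step 2: Each lambda has its own default: 0, 1, ..., 6.
Step 3: result = [0, 1, 2, 3, 4, 5, 6]

The answer is [0, 1, 2, 3, 4, 5, 6].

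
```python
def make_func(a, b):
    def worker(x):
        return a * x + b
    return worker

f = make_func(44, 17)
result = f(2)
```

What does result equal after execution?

Step 1: make_func(44, 17) captures a = 44, b = 17.
Step 2: f(2) computes 44 * 2 + 17 = 105.
Step 3: result = 105

The answer is 105.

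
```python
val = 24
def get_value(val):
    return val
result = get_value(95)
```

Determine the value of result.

Step 1: Global val = 24.
Step 2: get_value(95) takes parameter val = 95, which shadows the global.
Step 3: result = 95

The answer is 95.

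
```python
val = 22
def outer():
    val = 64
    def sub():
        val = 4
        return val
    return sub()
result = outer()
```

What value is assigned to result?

Step 1: Three scopes define val: global (22), outer (64), sub (4).
Step 2: sub() has its own local val = 4, which shadows both enclosing and global.
Step 3: result = 4 (local wins in LEGB)

The answer is 4.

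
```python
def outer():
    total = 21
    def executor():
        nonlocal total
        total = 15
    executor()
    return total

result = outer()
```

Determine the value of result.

Step 1: outer() sets total = 21.
Step 2: executor() uses nonlocal to reassign total = 15.
Step 3: result = 15

The answer is 15.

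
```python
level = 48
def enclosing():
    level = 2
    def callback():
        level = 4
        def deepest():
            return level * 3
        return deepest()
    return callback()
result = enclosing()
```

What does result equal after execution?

Step 1: deepest() looks up level through LEGB: not local, finds level = 4 in enclosing callback().
Step 2: Returns 4 * 3 = 12.
Step 3: result = 12

The answer is 12.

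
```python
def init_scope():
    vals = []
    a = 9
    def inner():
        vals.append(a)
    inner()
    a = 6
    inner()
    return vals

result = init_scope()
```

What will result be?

Step 1: a = 9. inner() appends current a to vals.
Step 2: First inner(): appends 9. Then a = 6.
Step 3: Second inner(): appends 6 (closure sees updated a). result = [9, 6]

The answer is [9, 6].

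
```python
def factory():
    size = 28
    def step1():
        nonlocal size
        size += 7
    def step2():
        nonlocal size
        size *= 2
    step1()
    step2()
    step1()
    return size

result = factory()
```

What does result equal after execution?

Step 1: size = 28.
Step 2: step1(): size = 28 + 7 = 35.
Step 3: step2(): size = 35 * 2 = 70.
Step 4: step1(): size = 70 + 7 = 77. result = 77

The answer is 77.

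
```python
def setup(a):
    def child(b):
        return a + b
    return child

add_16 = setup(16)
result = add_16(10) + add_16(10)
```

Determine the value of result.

Step 1: add_16 captures a = 16.
Step 2: add_16(10) = 16 + 10 = 26, called twice.
Step 3: result = 26 + 26 = 52

The answer is 52.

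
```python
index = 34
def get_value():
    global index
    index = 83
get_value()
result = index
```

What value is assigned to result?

Step 1: index = 34 globally.
Step 2: get_value() declares global index and sets it to 83.
Step 3: After get_value(), global index = 83. result = 83

The answer is 83.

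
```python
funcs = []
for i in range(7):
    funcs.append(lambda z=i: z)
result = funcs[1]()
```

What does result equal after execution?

Step 1: Default argument z=i captures i's value at each iteration.
Step 2: funcs[1] captured z = 1 when i was 1.
Step 3: result = 1

The answer is 1.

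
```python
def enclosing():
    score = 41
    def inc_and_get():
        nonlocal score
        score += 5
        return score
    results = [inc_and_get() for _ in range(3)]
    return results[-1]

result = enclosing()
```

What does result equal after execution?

Step 1: score = 41.
Step 2: Three calls to inc_and_get(), each adding 5.
Step 3: Last value = 41 + 5 * 3 = 56

The answer is 56.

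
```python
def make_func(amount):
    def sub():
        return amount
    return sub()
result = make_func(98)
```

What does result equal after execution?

Step 1: make_func(98) binds parameter amount = 98.
Step 2: sub() looks up amount in enclosing scope and finds the parameter amount = 98.
Step 3: result = 98

The answer is 98.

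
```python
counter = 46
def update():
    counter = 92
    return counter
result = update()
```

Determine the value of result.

Step 1: Global counter = 46.
Step 2: update() creates local counter = 92, shadowing the global.
Step 3: Returns local counter = 92. result = 92

The answer is 92.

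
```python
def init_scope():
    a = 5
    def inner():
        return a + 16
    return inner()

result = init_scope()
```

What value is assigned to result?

Step 1: init_scope() defines a = 5.
Step 2: inner() reads a = 5 from enclosing scope, returns 5 + 16 = 21.
Step 3: result = 21

The answer is 21.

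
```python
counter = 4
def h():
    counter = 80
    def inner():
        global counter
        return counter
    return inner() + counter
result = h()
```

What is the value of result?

Step 1: Global counter = 4. h() shadows with local counter = 80.
Step 2: inner() uses global keyword, so inner() returns global counter = 4.
Step 3: h() returns 4 + 80 = 84

The answer is 84.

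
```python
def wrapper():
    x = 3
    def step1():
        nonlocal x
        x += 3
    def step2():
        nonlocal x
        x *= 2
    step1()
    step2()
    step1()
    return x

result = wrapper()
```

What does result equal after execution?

Step 1: x = 3.
Step 2: step1(): x = 3 + 3 = 6.
Step 3: step2(): x = 6 * 2 = 12.
Step 4: step1(): x = 12 + 3 = 15. result = 15

The answer is 15.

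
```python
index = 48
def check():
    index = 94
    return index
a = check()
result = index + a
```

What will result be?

Step 1: Global index = 48. check() returns local index = 94.
Step 2: a = 94. Global index still = 48.
Step 3: result = 48 + 94 = 142

The answer is 142.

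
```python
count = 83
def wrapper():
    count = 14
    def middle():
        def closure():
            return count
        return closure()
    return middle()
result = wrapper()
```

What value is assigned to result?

Step 1: wrapper() defines count = 14. middle() and closure() have no local count.
Step 2: closure() checks local (none), enclosing middle() (none), enclosing wrapper() and finds count = 14.
Step 3: result = 14

The answer is 14.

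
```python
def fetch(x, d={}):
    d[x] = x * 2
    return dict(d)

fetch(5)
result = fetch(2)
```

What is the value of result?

Step 1: Mutable default dict is shared across calls.
Step 2: First call adds 5: 10. Second call adds 2: 4.
Step 3: result = {5: 10, 2: 4}

The answer is {5: 10, 2: 4}.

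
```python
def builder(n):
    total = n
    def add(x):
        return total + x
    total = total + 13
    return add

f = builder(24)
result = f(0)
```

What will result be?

Step 1: builder(24) sets total = 24, then total = 24 + 13 = 37.
Step 2: Closures capture by reference, so add sees total = 37.
Step 3: f(0) returns 37 + 0 = 37

The answer is 37.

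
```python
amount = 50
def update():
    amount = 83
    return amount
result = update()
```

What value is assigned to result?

Step 1: Global amount = 50.
Step 2: update() creates local amount = 83, shadowing the global.
Step 3: Returns local amount = 83. result = 83

The answer is 83.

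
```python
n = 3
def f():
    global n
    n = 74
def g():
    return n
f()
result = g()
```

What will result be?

Step 1: n = 3.
Step 2: f() sets global n = 74.
Step 3: g() reads global n = 74. result = 74

The answer is 74.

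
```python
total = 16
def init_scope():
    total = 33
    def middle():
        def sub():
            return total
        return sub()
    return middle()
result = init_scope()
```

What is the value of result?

Step 1: init_scope() defines total = 33. middle() and sub() have no local total.
Step 2: sub() checks local (none), enclosing middle() (none), enclosing init_scope() and finds total = 33.
Step 3: result = 33

The answer is 33.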